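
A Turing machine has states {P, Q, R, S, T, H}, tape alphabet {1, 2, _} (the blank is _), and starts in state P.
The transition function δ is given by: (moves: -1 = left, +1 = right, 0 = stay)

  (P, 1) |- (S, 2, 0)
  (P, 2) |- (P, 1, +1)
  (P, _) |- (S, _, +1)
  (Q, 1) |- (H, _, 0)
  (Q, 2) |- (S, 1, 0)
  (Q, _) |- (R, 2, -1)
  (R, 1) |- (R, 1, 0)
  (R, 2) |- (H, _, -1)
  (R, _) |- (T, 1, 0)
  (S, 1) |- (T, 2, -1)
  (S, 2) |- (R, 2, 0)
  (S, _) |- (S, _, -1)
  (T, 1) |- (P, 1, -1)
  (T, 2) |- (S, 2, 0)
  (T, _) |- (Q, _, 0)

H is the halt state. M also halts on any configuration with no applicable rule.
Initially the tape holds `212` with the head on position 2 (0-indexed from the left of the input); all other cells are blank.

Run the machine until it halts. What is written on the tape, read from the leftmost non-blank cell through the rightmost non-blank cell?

P | 21[2]__   read 2 → write 1, move +1, go to P
P | 211[_]_   read _ → write _, move +1, go to S
S | 211_[_]   read _ → write _, move -1, go to S
S | 211[_]_   read _ → write _, move -1, go to S
S | 21[1]__   read 1 → write 2, move -1, go to T
T | 2[1]2__   read 1 → write 1, move -1, go to P
P | [2]12__   read 2 → write 1, move +1, go to P
P | 1[1]2__   read 1 → write 2, move 0, go to S
S | 1[2]2__   read 2 → write 2, move 0, go to R
R | 1[2]2__   read 2 → write _, move -1, go to H
H | [1]_2__
The non-blank tape span at halt is 1_2.

1_2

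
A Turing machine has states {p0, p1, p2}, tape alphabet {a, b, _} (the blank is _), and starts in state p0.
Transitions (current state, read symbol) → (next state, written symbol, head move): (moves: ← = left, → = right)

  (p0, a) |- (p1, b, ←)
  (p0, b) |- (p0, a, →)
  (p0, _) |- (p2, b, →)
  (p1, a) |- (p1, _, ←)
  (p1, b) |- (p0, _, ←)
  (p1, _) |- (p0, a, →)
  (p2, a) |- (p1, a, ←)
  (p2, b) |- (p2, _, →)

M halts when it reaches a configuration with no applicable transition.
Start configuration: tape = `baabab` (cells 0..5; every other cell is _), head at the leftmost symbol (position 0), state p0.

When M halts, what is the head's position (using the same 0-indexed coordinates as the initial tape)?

1

state=p0 head=0 tape=__[b]aabab   (p0,b)→(p0,a,→)
state=p0 head=1 tape=__a[a]abab   (p0,a)→(p1,b,←)
state=p1 head=0 tape=__[a]babab   (p1,a)→(p1,_,←)
state=p1 head=-1 tape=_[_]_babab   (p1,_)→(p0,a,→)
state=p0 head=0 tape=_a[_]babab   (p0,_)→(p2,b,→)
state=p2 head=1 tape=_ab[b]abab   (p2,b)→(p2,_,→)
state=p2 head=2 tape=_ab_[a]bab   (p2,a)→(p1,a,←)
state=p1 head=1 tape=_ab[_]abab   (p1,_)→(p0,a,→)
state=p0 head=2 tape=_aba[a]bab   (p0,a)→(p1,b,←)
state=p1 head=1 tape=_ab[a]bbab   (p1,a)→(p1,_,←)
state=p1 head=0 tape=_a[b]_bbab   (p1,b)→(p0,_,←)
state=p0 head=-1 tape=_[a]__bbab   (p0,a)→(p1,b,←)
state=p1 head=-2 tape=[_]b__bbab   (p1,_)→(p0,a,→)
state=p0 head=-1 tape=a[b]__bbab   (p0,b)→(p0,a,→)
state=p0 head=0 tape=aa[_]_bbab   (p0,_)→(p2,b,→)
state=p2 head=1 tape=aab[_]bbab
At halt the head is at cell 1.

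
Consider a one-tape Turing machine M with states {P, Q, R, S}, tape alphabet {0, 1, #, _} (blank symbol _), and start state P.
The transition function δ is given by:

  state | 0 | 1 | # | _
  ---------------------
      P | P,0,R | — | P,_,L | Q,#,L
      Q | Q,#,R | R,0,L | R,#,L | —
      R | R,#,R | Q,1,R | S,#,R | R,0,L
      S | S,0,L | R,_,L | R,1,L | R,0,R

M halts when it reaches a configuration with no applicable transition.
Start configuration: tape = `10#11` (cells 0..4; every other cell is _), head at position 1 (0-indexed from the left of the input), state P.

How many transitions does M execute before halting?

P | 1[0]#11_   read 0 → write 0, move R, go to P
P | 10[#]11_   read # → write _, move L, go to P
P | 1[0]_11_   read 0 → write 0, move R, go to P
P | 10[_]11_   read _ → write #, move L, go to Q
Q | 1[0]#11_   read 0 → write #, move R, go to Q
Q | 1#[#]11_   read # → write #, move L, go to R
R | 1[#]#11_   read # → write #, move R, go to S
S | 1#[#]11_   read # → write 1, move L, go to R
R | 1[#]111_   read # → write #, move R, go to S
S | 1#[1]11_   read 1 → write _, move L, go to R
R | 1[#]_11_   read # → write #, move R, go to S
S | 1#[_]11_   read _ → write 0, move R, go to R
R | 1#0[1]1_   read 1 → write 1, move R, go to Q
Q | 1#01[1]_   read 1 → write 0, move L, go to R
R | 1#0[1]0_   read 1 → write 1, move R, go to Q
Q | 1#01[0]_   read 0 → write #, move R, go to Q
Q | 1#01#[_]
M halts after 16 transitions.

16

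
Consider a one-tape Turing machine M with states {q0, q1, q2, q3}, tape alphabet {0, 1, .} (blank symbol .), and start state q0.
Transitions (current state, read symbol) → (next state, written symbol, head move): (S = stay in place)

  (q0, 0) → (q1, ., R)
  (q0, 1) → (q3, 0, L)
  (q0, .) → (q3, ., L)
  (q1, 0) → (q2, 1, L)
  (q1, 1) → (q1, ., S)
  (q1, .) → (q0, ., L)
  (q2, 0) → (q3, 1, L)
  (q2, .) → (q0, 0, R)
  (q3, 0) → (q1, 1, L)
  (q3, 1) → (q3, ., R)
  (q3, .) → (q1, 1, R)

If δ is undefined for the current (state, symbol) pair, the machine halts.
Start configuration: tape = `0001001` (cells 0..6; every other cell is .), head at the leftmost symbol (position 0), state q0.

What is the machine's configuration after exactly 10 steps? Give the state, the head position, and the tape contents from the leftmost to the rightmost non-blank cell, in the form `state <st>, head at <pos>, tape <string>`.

state q3, head at -4, tape 0..1001001

state=q0 head=0 tape=....[0]001001   (q0,0)→(q1,.,R)
state=q1 head=1 tape=.....[0]01001   (q1,0)→(q2,1,L)
state=q2 head=0 tape=....[.]101001   (q2,.)→(q0,0,R)
state=q0 head=1 tape=....0[1]01001   (q0,1)→(q3,0,L)
state=q3 head=0 tape=....[0]001001   (q3,0)→(q1,1,L)
state=q1 head=-1 tape=...[.]1001001   (q1,.)→(q0,.,L)
state=q0 head=-2 tape=..[.].1001001   (q0,.)→(q3,.,L)
state=q3 head=-3 tape=.[.]..1001001   (q3,.)→(q1,1,R)
state=q1 head=-2 tape=.1[.].1001001   (q1,.)→(q0,.,L)
state=q0 head=-3 tape=.[1]..1001001   (q0,1)→(q3,0,L)
state=q3 head=-4 tape=[.]0..1001001
After 10 steps: state q3, head at -4, tape 0..1001001.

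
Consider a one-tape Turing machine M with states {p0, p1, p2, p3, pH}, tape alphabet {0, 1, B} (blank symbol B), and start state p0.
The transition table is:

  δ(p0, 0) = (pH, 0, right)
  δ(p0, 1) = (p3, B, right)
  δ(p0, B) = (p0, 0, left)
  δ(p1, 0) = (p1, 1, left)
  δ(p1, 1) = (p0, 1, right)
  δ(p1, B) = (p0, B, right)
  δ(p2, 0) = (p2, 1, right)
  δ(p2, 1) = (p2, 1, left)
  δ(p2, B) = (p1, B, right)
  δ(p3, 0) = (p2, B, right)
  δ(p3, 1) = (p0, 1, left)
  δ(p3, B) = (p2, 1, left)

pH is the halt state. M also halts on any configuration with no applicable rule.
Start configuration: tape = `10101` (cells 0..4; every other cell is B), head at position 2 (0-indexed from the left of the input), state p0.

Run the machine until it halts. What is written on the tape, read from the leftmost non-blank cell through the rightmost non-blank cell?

100000000

p0 | 10[1]01BBBB   read 1 → write B, move right, go to p3
p3 | 10B[0]1BBBB   read 0 → write B, move right, go to p2
p2 | 10BB[1]BBBB   read 1 → write 1, move left, go to p2
p2 | 10B[B]1BBBB   read B → write B, move right, go to p1
p1 | 10BB[1]BBBB   read 1 → write 1, move right, go to p0
p0 | 10BB1[B]BBB   read B → write 0, move left, go to p0
p0 | 10BB[1]0BBB   read 1 → write B, move right, go to p3
p3 | 10BBB[0]BBB   read 0 → write B, move right, go to p2
p2 | 10BBBB[B]BB   read B → write B, move right, go to p1
p1 | 10BBBBB[B]B   read B → write B, move right, go to p0
p0 | 10BBBBBB[B]   read B → write 0, move left, go to p0
p0 | 10BBBBB[B]0   read B → write 0, move left, go to p0
p0 | 10BBBB[B]00   read B → write 0, move left, go to p0
p0 | 10BBB[B]000   read B → write 0, move left, go to p0
p0 | 10BB[B]0000   read B → write 0, move left, go to p0
p0 | 10B[B]00000   read B → write 0, move left, go to p0
p0 | 10[B]000000   read B → write 0, move left, go to p0
p0 | 1[0]0000000   read 0 → write 0, move right, go to pH
pH | 10[0]000000
The non-blank tape span at halt is 100000000.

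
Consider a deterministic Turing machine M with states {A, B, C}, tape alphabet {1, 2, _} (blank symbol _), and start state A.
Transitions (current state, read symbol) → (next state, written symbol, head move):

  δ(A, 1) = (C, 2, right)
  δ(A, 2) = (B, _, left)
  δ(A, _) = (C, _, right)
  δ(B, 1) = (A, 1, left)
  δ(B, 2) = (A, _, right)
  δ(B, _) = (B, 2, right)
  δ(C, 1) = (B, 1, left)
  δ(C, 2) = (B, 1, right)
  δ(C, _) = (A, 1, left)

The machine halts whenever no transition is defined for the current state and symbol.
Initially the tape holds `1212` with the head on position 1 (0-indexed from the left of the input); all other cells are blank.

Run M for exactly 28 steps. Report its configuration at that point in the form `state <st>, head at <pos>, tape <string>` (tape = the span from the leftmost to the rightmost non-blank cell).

A | __1[2]12   read 2 → write _, move left, go to B
B | __[1]_12   read 1 → write 1, move left, go to A
A | _[_]1_12   read _ → write _, move right, go to C
C | __[1]_12   read 1 → write 1, move left, go to B
B | _[_]1_12   read _ → write 2, move right, go to B
B | _2[1]_12   read 1 → write 1, move left, go to A
A | _[2]1_12   read 2 → write _, move left, go to B
B | [_]_1_12   read _ → write 2, move right, go to B
B | 2[_]1_12   read _ → write 2, move right, go to B
B | 22[1]_12   read 1 → write 1, move left, go to A
A | 2[2]1_12   read 2 → write _, move left, go to B
B | [2]_1_12   read 2 → write _, move right, go to A
A | _[_]1_12   read _ → write _, move right, go to C
C | __[1]_12   read 1 → write 1, move left, go to B
B | _[_]1_12   read _ → write 2, move right, go to B
B | _2[1]_12   read 1 → write 1, move left, go to A
A | _[2]1_12   read 2 → write _, move left, go to B
B | [_]_1_12   read _ → write 2, move right, go to B
B | 2[_]1_12   read _ → write 2, move right, go to B
B | 22[1]_12   read 1 → write 1, move left, go to A
A | 2[2]1_12   read 2 → write _, move left, go to B
B | [2]_1_12   read 2 → write _, move right, go to A
A | _[_]1_12   read _ → write _, move right, go to C
C | __[1]_12   read 1 → write 1, move left, go to B
B | _[_]1_12   read _ → write 2, move right, go to B
B | _2[1]_12   read 1 → write 1, move left, go to A
A | _[2]1_12   read 2 → write _, move left, go to B
B | [_]_1_12   read _ → write 2, move right, go to B
B | 2[_]1_12
After 28 steps: state B, head at -1, tape 2_1_12.

state B, head at -1, tape 2_1_12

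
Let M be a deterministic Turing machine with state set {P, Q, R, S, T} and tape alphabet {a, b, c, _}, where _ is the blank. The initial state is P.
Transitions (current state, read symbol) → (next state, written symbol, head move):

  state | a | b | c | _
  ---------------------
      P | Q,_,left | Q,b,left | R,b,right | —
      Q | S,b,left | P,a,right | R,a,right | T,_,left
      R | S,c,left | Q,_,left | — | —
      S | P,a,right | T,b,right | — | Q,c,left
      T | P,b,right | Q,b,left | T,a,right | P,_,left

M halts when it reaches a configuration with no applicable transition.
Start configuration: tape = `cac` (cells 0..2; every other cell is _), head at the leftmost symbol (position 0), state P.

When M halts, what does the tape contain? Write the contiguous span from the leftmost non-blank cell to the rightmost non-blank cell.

P | ____[c]ac_   read c → write b, move right, go to R
R | ____b[a]c_   read a → write c, move left, go to S
S | ____[b]cc_   read b → write b, move right, go to T
T | ____b[c]c_   read c → write a, move right, go to T
T | ____ba[c]_   read c → write a, move right, go to T
T | ____baa[_]   read _ → write _, move left, go to P
P | ____ba[a]_   read a → write _, move left, go to Q
Q | ____b[a]__   read a → write b, move left, go to S
S | ____[b]b__   read b → write b, move right, go to T
T | ____b[b]__   read b → write b, move left, go to Q
Q | ____[b]b__   read b → write a, move right, go to P
P | ____a[b]__   read b → write b, move left, go to Q
Q | ____[a]b__   read a → write b, move left, go to S
S | ___[_]bb__   read _ → write c, move left, go to Q
Q | __[_]cbb__   read _ → write _, move left, go to T
T | _[_]_cbb__   read _ → write _, move left, go to P
P | [_]__cbb__
The non-blank tape span at halt is cbb.

cbb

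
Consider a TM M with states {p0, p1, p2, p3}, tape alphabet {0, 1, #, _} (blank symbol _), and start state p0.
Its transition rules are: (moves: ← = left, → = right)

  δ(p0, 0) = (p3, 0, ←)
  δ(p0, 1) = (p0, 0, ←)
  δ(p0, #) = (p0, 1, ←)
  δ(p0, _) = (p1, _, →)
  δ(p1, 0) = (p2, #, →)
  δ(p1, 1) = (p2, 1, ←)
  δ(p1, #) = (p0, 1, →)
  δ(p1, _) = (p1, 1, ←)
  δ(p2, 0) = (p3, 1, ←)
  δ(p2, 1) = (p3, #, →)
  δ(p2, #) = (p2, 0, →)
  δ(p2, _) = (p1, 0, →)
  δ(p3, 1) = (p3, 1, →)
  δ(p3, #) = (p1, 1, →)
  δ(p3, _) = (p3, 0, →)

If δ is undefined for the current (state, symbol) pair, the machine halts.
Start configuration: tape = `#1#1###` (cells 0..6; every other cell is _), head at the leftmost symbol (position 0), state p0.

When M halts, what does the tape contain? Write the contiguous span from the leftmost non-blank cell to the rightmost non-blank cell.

p0 | ___[#]1#1###   read # → write 1, move ←, go to p0
p0 | __[_]11#1###   read _ → write _, move →, go to p1
p1 | ___[1]1#1###   read 1 → write 1, move ←, go to p2
p2 | __[_]11#1###   read _ → write 0, move →, go to p1
p1 | __0[1]1#1###   read 1 → write 1, move ←, go to p2
p2 | __[0]11#1###   read 0 → write 1, move ←, go to p3
p3 | _[_]111#1###   read _ → write 0, move →, go to p3
p3 | _0[1]11#1###   read 1 → write 1, move →, go to p3
p3 | _01[1]1#1###   read 1 → write 1, move →, go to p3
p3 | _011[1]#1###   read 1 → write 1, move →, go to p3
p3 | _0111[#]1###   read # → write 1, move →, go to p1
p1 | _01111[1]###   read 1 → write 1, move ←, go to p2
p2 | _0111[1]1###   read 1 → write #, move →, go to p3
p3 | _0111#[1]###   read 1 → write 1, move →, go to p3
p3 | _0111#1[#]##   read # → write 1, move →, go to p1
p1 | _0111#11[#]#   read # → write 1, move →, go to p0
p0 | _0111#111[#]   read # → write 1, move ←, go to p0
p0 | _0111#11[1]1   read 1 → write 0, move ←, go to p0
p0 | _0111#1[1]01   read 1 → write 0, move ←, go to p0
p0 | _0111#[1]001   read 1 → write 0, move ←, go to p0
p0 | _0111[#]0001   read # → write 1, move ←, go to p0
p0 | _011[1]10001   read 1 → write 0, move ←, go to p0
p0 | _01[1]010001   read 1 → write 0, move ←, go to p0
p0 | _0[1]0010001   read 1 → write 0, move ←, go to p0
p0 | _[0]00010001   read 0 → write 0, move ←, go to p3
p3 | [_]000010001   read _ → write 0, move →, go to p3
p3 | 0[0]00010001
The non-blank tape span at halt is 0000010001.

0000010001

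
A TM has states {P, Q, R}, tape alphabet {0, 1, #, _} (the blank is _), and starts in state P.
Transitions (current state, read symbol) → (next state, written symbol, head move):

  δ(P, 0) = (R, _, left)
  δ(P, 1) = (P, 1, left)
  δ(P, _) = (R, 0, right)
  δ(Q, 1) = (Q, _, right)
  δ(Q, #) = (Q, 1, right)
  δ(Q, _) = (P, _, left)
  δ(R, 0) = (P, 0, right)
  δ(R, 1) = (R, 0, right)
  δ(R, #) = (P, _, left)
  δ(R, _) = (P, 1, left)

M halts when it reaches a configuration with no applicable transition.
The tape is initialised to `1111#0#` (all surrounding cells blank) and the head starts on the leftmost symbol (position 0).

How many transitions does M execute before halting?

16

state=P head=0 tape=_[1]111#0#   (P,1)→(P,1,left)
state=P head=-1 tape=[_]1111#0#   (P,_)→(R,0,right)
state=R head=0 tape=0[1]111#0#   (R,1)→(R,0,right)
state=R head=1 tape=00[1]11#0#   (R,1)→(R,0,right)
state=R head=2 tape=000[1]1#0#   (R,1)→(R,0,right)
state=R head=3 tape=0000[1]#0#   (R,1)→(R,0,right)
state=R head=4 tape=00000[#]0#   (R,#)→(P,_,left)
state=P head=3 tape=0000[0]_0#   (P,0)→(R,_,left)
state=R head=2 tape=000[0]__0#   (R,0)→(P,0,right)
state=P head=3 tape=0000[_]_0#   (P,_)→(R,0,right)
state=R head=4 tape=00000[_]0#   (R,_)→(P,1,left)
state=P head=3 tape=0000[0]10#   (P,0)→(R,_,left)
state=R head=2 tape=000[0]_10#   (R,0)→(P,0,right)
state=P head=3 tape=0000[_]10#   (P,_)→(R,0,right)
state=R head=4 tape=00000[1]0#   (R,1)→(R,0,right)
state=R head=5 tape=000000[0]#   (R,0)→(P,0,right)
state=P head=6 tape=0000000[#]
M halts after 16 transitions.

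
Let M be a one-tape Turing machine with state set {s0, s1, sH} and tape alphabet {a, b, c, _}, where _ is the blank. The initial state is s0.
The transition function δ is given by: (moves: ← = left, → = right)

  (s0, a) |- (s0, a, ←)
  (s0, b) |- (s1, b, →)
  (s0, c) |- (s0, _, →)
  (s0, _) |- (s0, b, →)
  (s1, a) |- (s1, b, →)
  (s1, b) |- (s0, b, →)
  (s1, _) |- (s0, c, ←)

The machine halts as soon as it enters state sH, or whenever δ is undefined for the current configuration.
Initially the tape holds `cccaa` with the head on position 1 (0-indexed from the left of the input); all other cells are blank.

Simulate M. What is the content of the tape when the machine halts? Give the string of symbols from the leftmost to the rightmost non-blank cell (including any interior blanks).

s0 | c[c]caa_   read c → write _, move →, go to s0
s0 | c_[c]aa_   read c → write _, move →, go to s0
s0 | c__[a]a_   read a → write a, move ←, go to s0
s0 | c_[_]aa_   read _ → write b, move →, go to s0
s0 | c_b[a]a_   read a → write a, move ←, go to s0
s0 | c_[b]aa_   read b → write b, move →, go to s1
s1 | c_b[a]a_   read a → write b, move →, go to s1
s1 | c_bb[a]_   read a → write b, move →, go to s1
s1 | c_bbb[_]   read _ → write c, move ←, go to s0
s0 | c_bb[b]c   read b → write b, move →, go to s1
s1 | c_bbb[c]
The non-blank tape span at halt is c_bbbc.

c_bbbc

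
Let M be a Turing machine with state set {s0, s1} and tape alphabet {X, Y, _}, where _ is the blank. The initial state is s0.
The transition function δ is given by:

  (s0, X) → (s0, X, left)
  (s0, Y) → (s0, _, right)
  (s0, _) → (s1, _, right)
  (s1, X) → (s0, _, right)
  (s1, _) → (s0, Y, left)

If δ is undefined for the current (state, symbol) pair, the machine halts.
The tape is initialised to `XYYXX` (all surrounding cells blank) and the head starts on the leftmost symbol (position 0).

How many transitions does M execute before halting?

s0 | _[X]YYXX__   read X → write X, move left, go to s0
s0 | [_]XYYXX__   read _ → write _, move right, go to s1
s1 | _[X]YYXX__   read X → write _, move right, go to s0
s0 | __[Y]YXX__   read Y → write _, move right, go to s0
s0 | ___[Y]XX__   read Y → write _, move right, go to s0
s0 | ____[X]X__   read X → write X, move left, go to s0
s0 | ___[_]XX__   read _ → write _, move right, go to s1
s1 | ____[X]X__   read X → write _, move right, go to s0
s0 | _____[X]__   read X → write X, move left, go to s0
s0 | ____[_]X__   read _ → write _, move right, go to s1
s1 | _____[X]__   read X → write _, move right, go to s0
s0 | ______[_]_   read _ → write _, move right, go to s1
s1 | _______[_]   read _ → write Y, move left, go to s0
s0 | ______[_]Y   read _ → write _, move right, go to s1
s1 | _______[Y]
M halts after 14 transitions.

14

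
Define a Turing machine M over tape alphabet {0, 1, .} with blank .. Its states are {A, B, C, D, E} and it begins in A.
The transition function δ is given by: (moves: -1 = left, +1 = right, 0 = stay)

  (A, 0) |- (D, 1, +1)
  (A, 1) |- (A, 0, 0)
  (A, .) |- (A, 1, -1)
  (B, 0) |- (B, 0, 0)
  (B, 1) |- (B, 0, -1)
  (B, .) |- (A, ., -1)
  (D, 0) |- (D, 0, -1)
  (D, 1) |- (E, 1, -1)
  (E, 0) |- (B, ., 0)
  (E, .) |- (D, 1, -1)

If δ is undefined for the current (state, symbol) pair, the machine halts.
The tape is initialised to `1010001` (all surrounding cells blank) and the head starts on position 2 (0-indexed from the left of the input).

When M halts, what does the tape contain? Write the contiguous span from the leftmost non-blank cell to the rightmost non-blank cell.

1.10001

A | 10[1]0001   read 1 → write 0, move 0, go to A
A | 10[0]0001   read 0 → write 1, move +1, go to D
D | 101[0]001   read 0 → write 0, move -1, go to D
D | 10[1]0001   read 1 → write 1, move -1, go to E
E | 1[0]10001   read 0 → write ., move 0, go to B
B | 1[.]10001   read . → write ., move -1, go to A
A | [1].10001   read 1 → write 0, move 0, go to A
A | [0].10001   read 0 → write 1, move +1, go to D
D | 1[.]10001
The non-blank tape span at halt is 1.10001.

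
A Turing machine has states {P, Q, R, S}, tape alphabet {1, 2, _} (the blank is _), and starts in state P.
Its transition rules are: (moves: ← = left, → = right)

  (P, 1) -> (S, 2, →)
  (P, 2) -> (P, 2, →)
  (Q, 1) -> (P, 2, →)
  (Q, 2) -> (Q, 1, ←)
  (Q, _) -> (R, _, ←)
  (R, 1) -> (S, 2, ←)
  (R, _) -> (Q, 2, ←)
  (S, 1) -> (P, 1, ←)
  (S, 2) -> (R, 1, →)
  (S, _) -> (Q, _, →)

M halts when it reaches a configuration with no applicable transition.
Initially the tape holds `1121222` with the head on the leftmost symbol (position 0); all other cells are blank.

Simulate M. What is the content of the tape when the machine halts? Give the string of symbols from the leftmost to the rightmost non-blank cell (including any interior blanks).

P | [1]121222   read 1 → write 2, move →, go to S
S | 2[1]21222   read 1 → write 1, move ←, go to P
P | [2]121222   read 2 → write 2, move →, go to P
P | 2[1]21222   read 1 → write 2, move →, go to S
S | 22[2]1222   read 2 → write 1, move →, go to R
R | 221[1]222   read 1 → write 2, move ←, go to S
S | 22[1]2222   read 1 → write 1, move ←, go to P
P | 2[2]12222   read 2 → write 2, move →, go to P
P | 22[1]2222   read 1 → write 2, move →, go to S
S | 222[2]222   read 2 → write 1, move →, go to R
R | 2221[2]22
The non-blank tape span at halt is 2221222.

2221222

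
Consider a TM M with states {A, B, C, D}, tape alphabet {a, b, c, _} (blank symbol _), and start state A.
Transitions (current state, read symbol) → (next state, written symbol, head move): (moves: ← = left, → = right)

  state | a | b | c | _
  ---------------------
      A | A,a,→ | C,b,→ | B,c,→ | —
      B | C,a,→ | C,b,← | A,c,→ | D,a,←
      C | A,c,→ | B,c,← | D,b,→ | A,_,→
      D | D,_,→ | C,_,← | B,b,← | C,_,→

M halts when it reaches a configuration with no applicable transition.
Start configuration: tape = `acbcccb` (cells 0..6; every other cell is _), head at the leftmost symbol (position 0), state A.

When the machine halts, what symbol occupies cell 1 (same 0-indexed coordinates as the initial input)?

_

A | [a]cbcccb   read a → write a, move →, go to A
A | a[c]bcccb   read c → write c, move →, go to B
B | ac[b]cccb   read b → write b, move ←, go to C
C | a[c]bcccb   read c → write b, move →, go to D
D | ab[b]cccb   read b → write _, move ←, go to C
C | a[b]_cccb   read b → write c, move ←, go to B
B | [a]c_cccb   read a → write a, move →, go to C
C | a[c]_cccb   read c → write b, move →, go to D
D | ab[_]cccb   read _ → write _, move →, go to C
C | ab_[c]ccb   read c → write b, move →, go to D
D | ab_b[c]cb   read c → write b, move ←, go to B
B | ab_[b]bcb   read b → write b, move ←, go to C
C | ab[_]bbcb   read _ → write _, move →, go to A
A | ab_[b]bcb   read b → write b, move →, go to C
C | ab_b[b]cb   read b → write c, move ←, go to B
B | ab_[b]ccb   read b → write b, move ←, go to C
C | ab[_]bccb   read _ → write _, move →, go to A
A | ab_[b]ccb   read b → write b, move →, go to C
C | ab_b[c]cb   read c → write b, move →, go to D
D | ab_bb[c]b   read c → write b, move ←, go to B
B | ab_b[b]bb   read b → write b, move ←, go to C
C | ab_[b]bbb   read b → write c, move ←, go to B
B | ab[_]cbbb   read _ → write a, move ←, go to D
D | a[b]acbbb   read b → write _, move ←, go to C
C | [a]_acbbb   read a → write c, move →, go to A
A | c[_]acbbb
Cell 1 holds _ when M halts.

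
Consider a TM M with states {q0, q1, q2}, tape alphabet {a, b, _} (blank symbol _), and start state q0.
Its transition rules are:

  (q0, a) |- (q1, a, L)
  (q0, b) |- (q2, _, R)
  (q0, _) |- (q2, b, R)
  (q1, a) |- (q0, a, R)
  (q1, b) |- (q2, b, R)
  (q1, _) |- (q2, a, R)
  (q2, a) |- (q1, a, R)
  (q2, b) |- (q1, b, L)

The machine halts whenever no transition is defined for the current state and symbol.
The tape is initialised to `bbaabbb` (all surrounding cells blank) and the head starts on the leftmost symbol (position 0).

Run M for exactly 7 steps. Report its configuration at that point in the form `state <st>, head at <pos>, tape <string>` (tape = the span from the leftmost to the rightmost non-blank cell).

state=q0 head=0 tape=[b]baabbb   (q0,b)→(q2,_,R)
state=q2 head=1 tape=_[b]aabbb   (q2,b)→(q1,b,L)
state=q1 head=0 tape=[_]baabbb   (q1,_)→(q2,a,R)
state=q2 head=1 tape=a[b]aabbb   (q2,b)→(q1,b,L)
state=q1 head=0 tape=[a]baabbb   (q1,a)→(q0,a,R)
state=q0 head=1 tape=a[b]aabbb   (q0,b)→(q2,_,R)
state=q2 head=2 tape=a_[a]abbb   (q2,a)→(q1,a,R)
state=q1 head=3 tape=a_a[a]bbb
After 7 steps: state q1, head at 3, tape a_aabbb.

state q1, head at 3, tape a_aabbb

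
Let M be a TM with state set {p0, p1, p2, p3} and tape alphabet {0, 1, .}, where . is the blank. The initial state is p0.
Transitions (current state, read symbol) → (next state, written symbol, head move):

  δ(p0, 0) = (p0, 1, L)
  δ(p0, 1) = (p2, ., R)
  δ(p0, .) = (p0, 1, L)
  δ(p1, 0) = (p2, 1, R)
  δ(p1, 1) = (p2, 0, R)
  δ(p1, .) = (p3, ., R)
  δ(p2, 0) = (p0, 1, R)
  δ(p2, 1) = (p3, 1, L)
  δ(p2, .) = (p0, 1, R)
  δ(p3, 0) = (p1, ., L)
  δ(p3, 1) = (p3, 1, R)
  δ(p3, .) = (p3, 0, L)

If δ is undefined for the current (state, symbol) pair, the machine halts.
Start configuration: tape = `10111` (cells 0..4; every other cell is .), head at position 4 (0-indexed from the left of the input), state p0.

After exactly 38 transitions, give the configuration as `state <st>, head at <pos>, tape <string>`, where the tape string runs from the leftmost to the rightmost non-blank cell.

p0 | 1011[1]..   read 1 → write ., move R, go to p2
p2 | 1011.[.].   read . → write 1, move R, go to p0
p0 | 1011.1[.]   read . → write 1, move L, go to p0
p0 | 1011.[1]1   read 1 → write ., move R, go to p2
p2 | 1011..[1]   read 1 → write 1, move L, go to p3
p3 | 1011.[.]1   read . → write 0, move L, go to p3
p3 | 1011[.]01   read . → write 0, move L, go to p3
p3 | 101[1]001   read 1 → write 1, move R, go to p3
p3 | 1011[0]01   read 0 → write ., move L, go to p1
p1 | 101[1].01   read 1 → write 0, move R, go to p2
p2 | 1010[.]01   read . → write 1, move R, go to p0
p0 | 10101[0]1   read 0 → write 1, move L, go to p0
p0 | 1010[1]11   read 1 → write ., move R, go to p2
p2 | 1010.[1]1   read 1 → write 1, move L, go to p3
p3 | 1010[.]11   read . → write 0, move L, go to p3
p3 | 101[0]011   read 0 → write ., move L, go to p1
p1 | 10[1].011   read 1 → write 0, move R, go to p2
p2 | 100[.]011   read . → write 1, move R, go to p0
p0 | 1001[0]11   read 0 → write 1, move L, go to p0
p0 | 100[1]111   read 1 → write ., move R, go to p2
p2 | 100.[1]11   read 1 → write 1, move L, go to p3
p3 | 100[.]111   read . → write 0, move L, go to p3
p3 | 10[0]0111   read 0 → write ., move L, go to p1
p1 | 1[0].0111   read 0 → write 1, move R, go to p2
p2 | 11[.]0111   read . → write 1, move R, go to p0
p0 | 111[0]111   read 0 → write 1, move L, go to p0
p0 | 11[1]1111   read 1 → write ., move R, go to p2
p2 | 11.[1]111   read 1 → write 1, move L, go to p3
p3 | 11[.]1111   read . → write 0, move L, go to p3
p3 | 1[1]01111   read 1 → write 1, move R, go to p3
p3 | 11[0]1111   read 0 → write ., move L, go to p1
p1 | 1[1].1111   read 1 → write 0, move R, go to p2
p2 | 10[.]1111   read . → write 1, move R, go to p0
p0 | 101[1]111   read 1 → write ., move R, go to p2
p2 | 101.[1]11   read 1 → write 1, move L, go to p3
p3 | 101[.]111   read . → write 0, move L, go to p3
p3 | 10[1]0111   read 1 → write 1, move R, go to p3
p3 | 101[0]111   read 0 → write ., move L, go to p1
p1 | 10[1].111
After 38 steps: state p1, head at 2, tape 101.111.

state p1, head at 2, tape 101.111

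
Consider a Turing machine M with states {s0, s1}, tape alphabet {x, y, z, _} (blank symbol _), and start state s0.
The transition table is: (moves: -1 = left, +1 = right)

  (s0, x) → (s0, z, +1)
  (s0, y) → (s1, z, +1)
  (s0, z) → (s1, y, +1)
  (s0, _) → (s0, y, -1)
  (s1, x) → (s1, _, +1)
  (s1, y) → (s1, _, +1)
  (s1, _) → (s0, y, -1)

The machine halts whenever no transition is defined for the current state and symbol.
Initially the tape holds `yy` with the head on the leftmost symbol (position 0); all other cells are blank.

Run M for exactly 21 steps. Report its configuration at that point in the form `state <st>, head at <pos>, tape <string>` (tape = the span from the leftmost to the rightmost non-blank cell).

state s1, head at 3, tape y__yy

state=s0 head=0 tape=[y]y___   (s0,y)→(s1,z,+1)
state=s1 head=1 tape=z[y]___   (s1,y)→(s1,_,+1)
state=s1 head=2 tape=z_[_]__   (s1,_)→(s0,y,-1)
state=s0 head=1 tape=z[_]y__   (s0,_)→(s0,y,-1)
state=s0 head=0 tape=[z]yy__   (s0,z)→(s1,y,+1)
state=s1 head=1 tape=y[y]y__   (s1,y)→(s1,_,+1)
state=s1 head=2 tape=y_[y]__   (s1,y)→(s1,_,+1)
state=s1 head=3 tape=y__[_]_   (s1,_)→(s0,y,-1)
state=s0 head=2 tape=y_[_]y_   (s0,_)→(s0,y,-1)
state=s0 head=1 tape=y[_]yy_   (s0,_)→(s0,y,-1)
state=s0 head=0 tape=[y]yyy_   (s0,y)→(s1,z,+1)
state=s1 head=1 tape=z[y]yy_   (s1,y)→(s1,_,+1)
state=s1 head=2 tape=z_[y]y_   (s1,y)→(s1,_,+1)
state=s1 head=3 tape=z__[y]_   (s1,y)→(s1,_,+1)
state=s1 head=4 tape=z___[_]   (s1,_)→(s0,y,-1)
state=s0 head=3 tape=z__[_]y   (s0,_)→(s0,y,-1)
state=s0 head=2 tape=z_[_]yy   (s0,_)→(s0,y,-1)
state=s0 head=1 tape=z[_]yyy   (s0,_)→(s0,y,-1)
state=s0 head=0 tape=[z]yyyy   (s0,z)→(s1,y,+1)
state=s1 head=1 tape=y[y]yyy   (s1,y)→(s1,_,+1)
state=s1 head=2 tape=y_[y]yy   (s1,y)→(s1,_,+1)
state=s1 head=3 tape=y__[y]y
After 21 steps: state s1, head at 3, tape y__yy.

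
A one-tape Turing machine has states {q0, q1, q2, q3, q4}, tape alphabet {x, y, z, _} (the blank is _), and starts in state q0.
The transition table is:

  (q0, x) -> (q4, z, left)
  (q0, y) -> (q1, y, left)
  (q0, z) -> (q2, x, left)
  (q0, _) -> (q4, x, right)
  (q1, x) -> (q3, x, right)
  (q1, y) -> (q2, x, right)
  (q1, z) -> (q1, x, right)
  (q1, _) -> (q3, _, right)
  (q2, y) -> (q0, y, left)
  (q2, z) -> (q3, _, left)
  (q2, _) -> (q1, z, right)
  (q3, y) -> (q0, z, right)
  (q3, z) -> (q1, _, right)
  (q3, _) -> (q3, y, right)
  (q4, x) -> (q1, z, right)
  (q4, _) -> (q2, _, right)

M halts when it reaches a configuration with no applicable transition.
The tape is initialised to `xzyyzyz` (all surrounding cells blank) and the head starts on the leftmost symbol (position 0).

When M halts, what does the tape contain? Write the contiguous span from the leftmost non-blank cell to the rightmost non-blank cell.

q0 | _[x]zyyzyz   read x → write z, move left, go to q4
q4 | [_]zzyyzyz   read _ → write _, move right, go to q2
q2 | _[z]zyyzyz   read z → write _, move left, go to q3
q3 | [_]_zyyzyz   read _ → write y, move right, go to q3
q3 | y[_]zyyzyz   read _ → write y, move right, go to q3
q3 | yy[z]yyzyz   read z → write _, move right, go to q1
q1 | yy_[y]yzyz   read y → write x, move right, go to q2
q2 | yy_x[y]zyz   read y → write y, move left, go to q0
q0 | yy_[x]yzyz   read x → write z, move left, go to q4
q4 | yy[_]zyzyz   read _ → write _, move right, go to q2
q2 | yy_[z]yzyz   read z → write _, move left, go to q3
q3 | yy[_]_yzyz   read _ → write y, move right, go to q3
q3 | yyy[_]yzyz   read _ → write y, move right, go to q3
q3 | yyyy[y]zyz   read y → write z, move right, go to q0
q0 | yyyyz[z]yz   read z → write x, move left, go to q2
q2 | yyyy[z]xyz   read z → write _, move left, go to q3
q3 | yyy[y]_xyz   read y → write z, move right, go to q0
q0 | yyyz[_]xyz   read _ → write x, move right, go to q4
q4 | yyyzx[x]yz   read x → write z, move right, go to q1
q1 | yyyzxz[y]z   read y → write x, move right, go to q2
q2 | yyyzxzx[z]   read z → write _, move left, go to q3
q3 | yyyzxz[x]_
The non-blank tape span at halt is yyyzxzx.

yyyzxzx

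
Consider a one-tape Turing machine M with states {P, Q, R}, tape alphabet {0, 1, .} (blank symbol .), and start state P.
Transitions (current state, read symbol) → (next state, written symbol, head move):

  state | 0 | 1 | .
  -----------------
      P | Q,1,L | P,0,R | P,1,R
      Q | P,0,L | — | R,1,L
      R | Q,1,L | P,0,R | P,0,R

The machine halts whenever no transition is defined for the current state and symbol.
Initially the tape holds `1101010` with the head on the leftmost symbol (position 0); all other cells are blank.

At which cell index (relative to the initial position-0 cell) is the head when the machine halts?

-3

P | ...[1]101010   read 1 → write 0, move R, go to P
P | ...0[1]01010   read 1 → write 0, move R, go to P
P | ...00[0]1010   read 0 → write 1, move L, go to Q
Q | ...0[0]11010   read 0 → write 0, move L, go to P
P | ...[0]011010   read 0 → write 1, move L, go to Q
Q | ..[.]1011010   read . → write 1, move L, go to R
R | .[.]11011010   read . → write 0, move R, go to P
P | .0[1]1011010   read 1 → write 0, move R, go to P
P | .00[1]011010   read 1 → write 0, move R, go to P
P | .000[0]11010   read 0 → write 1, move L, go to Q
Q | .00[0]111010   read 0 → write 0, move L, go to P
P | .0[0]0111010   read 0 → write 1, move L, go to Q
Q | .[0]10111010   read 0 → write 0, move L, go to P
P | [.]010111010   read . → write 1, move R, go to P
P | 1[0]10111010   read 0 → write 1, move L, go to Q
Q | [1]110111010
At halt the head is at cell -3.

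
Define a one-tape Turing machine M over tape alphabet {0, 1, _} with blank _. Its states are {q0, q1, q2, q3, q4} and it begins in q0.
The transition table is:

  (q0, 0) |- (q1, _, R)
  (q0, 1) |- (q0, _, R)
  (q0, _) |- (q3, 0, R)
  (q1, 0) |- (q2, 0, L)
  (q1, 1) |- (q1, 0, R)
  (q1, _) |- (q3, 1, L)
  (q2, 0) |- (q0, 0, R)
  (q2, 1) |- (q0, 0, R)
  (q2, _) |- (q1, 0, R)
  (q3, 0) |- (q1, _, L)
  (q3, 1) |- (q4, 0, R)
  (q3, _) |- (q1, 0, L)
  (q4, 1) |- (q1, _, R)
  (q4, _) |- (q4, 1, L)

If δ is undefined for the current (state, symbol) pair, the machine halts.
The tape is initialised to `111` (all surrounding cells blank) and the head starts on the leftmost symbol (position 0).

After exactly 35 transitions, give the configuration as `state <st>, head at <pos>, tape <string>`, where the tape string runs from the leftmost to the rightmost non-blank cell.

state=q0 head=0 tape=[1]11____   (q0,1)→(q0,_,R)
state=q0 head=1 tape=_[1]1____   (q0,1)→(q0,_,R)
state=q0 head=2 tape=__[1]____   (q0,1)→(q0,_,R)
state=q0 head=3 tape=___[_]___   (q0,_)→(q3,0,R)
state=q3 head=4 tape=___0[_]__   (q3,_)→(q1,0,L)
state=q1 head=3 tape=___[0]0__   (q1,0)→(q2,0,L)
state=q2 head=2 tape=__[_]00__   (q2,_)→(q1,0,R)
state=q1 head=3 tape=__0[0]0__   (q1,0)→(q2,0,L)
state=q2 head=2 tape=__[0]00__   (q2,0)→(q0,0,R)
state=q0 head=3 tape=__0[0]0__   (q0,0)→(q1,_,R)
state=q1 head=4 tape=__0_[0]__   (q1,0)→(q2,0,L)
state=q2 head=3 tape=__0[_]0__   (q2,_)→(q1,0,R)
state=q1 head=4 tape=__00[0]__   (q1,0)→(q2,0,L)
state=q2 head=3 tape=__0[0]0__   (q2,0)→(q0,0,R)
state=q0 head=4 tape=__00[0]__   (q0,0)→(q1,_,R)
state=q1 head=5 tape=__00_[_]_   (q1,_)→(q3,1,L)
state=q3 head=4 tape=__00[_]1_   (q3,_)→(q1,0,L)
state=q1 head=3 tape=__0[0]01_   (q1,0)→(q2,0,L)
state=q2 head=2 tape=__[0]001_   (q2,0)→(q0,0,R)
state=q0 head=3 tape=__0[0]01_   (q0,0)→(q1,_,R)
state=q1 head=4 tape=__0_[0]1_   (q1,0)→(q2,0,L)
state=q2 head=3 tape=__0[_]01_   (q2,_)→(q1,0,R)
state=q1 head=4 tape=__00[0]1_   (q1,0)→(q2,0,L)
state=q2 head=3 tape=__0[0]01_   (q2,0)→(q0,0,R)
state=q0 head=4 tape=__00[0]1_   (q0,0)→(q1,_,R)
state=q1 head=5 tape=__00_[1]_   (q1,1)→(q1,0,R)
state=q1 head=6 tape=__00_0[_]   (q1,_)→(q3,1,L)
state=q3 head=5 tape=__00_[0]1   (q3,0)→(q1,_,L)
state=q1 head=4 tape=__00[_]_1   (q1,_)→(q3,1,L)
state=q3 head=3 tape=__0[0]1_1   (q3,0)→(q1,_,L)
state=q1 head=2 tape=__[0]_1_1   (q1,0)→(q2,0,L)
state=q2 head=1 tape=_[_]0_1_1   (q2,_)→(q1,0,R)
state=q1 head=2 tape=_0[0]_1_1   (q1,0)→(q2,0,L)
state=q2 head=1 tape=_[0]0_1_1   (q2,0)→(q0,0,R)
state=q0 head=2 tape=_0[0]_1_1   (q0,0)→(q1,_,R)
state=q1 head=3 tape=_0_[_]1_1
After 35 steps: state q1, head at 3, tape 0__1_1.

state q1, head at 3, tape 0__1_1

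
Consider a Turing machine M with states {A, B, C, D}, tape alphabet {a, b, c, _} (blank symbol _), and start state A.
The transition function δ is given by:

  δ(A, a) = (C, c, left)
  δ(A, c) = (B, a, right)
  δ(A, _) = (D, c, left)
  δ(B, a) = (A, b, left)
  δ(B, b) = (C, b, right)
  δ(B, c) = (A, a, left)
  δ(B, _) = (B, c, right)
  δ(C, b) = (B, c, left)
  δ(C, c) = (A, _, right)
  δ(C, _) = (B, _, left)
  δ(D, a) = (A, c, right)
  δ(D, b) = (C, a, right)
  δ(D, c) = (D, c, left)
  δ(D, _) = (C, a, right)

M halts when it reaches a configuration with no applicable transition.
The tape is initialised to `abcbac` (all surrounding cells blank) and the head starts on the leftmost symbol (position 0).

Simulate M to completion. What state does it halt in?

A | __[a]bcbac   read a → write c, move left, go to C
C | _[_]cbcbac   read _ → write _, move left, go to B
B | [_]_cbcbac   read _ → write c, move right, go to B
B | c[_]cbcbac   read _ → write c, move right, go to B
B | cc[c]bcbac   read c → write a, move left, go to A
A | c[c]abcbac   read c → write a, move right, go to B
B | ca[a]bcbac   read a → write b, move left, go to A
A | c[a]bbcbac   read a → write c, move left, go to C
C | [c]cbbcbac   read c → write _, move right, go to A
A | _[c]bbcbac   read c → write a, move right, go to B
B | _a[b]bcbac   read b → write b, move right, go to C
C | _ab[b]cbac   read b → write c, move left, go to B
B | _a[b]ccbac   read b → write b, move right, go to C
C | _ab[c]cbac   read c → write _, move right, go to A
A | _ab_[c]bac   read c → write a, move right, go to B
B | _ab_a[b]ac   read b → write b, move right, go to C
C | _ab_ab[a]c
No transition is defined for (C, a); M halts in state C.

C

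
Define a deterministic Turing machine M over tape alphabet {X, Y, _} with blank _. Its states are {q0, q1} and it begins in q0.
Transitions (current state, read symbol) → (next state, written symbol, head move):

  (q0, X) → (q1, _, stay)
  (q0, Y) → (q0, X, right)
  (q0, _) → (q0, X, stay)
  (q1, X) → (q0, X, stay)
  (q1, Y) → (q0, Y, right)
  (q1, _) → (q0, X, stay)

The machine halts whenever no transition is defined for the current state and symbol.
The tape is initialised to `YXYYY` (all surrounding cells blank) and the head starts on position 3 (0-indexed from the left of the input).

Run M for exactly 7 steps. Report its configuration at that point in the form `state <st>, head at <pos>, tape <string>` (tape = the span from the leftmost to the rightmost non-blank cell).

q0 | YXY[Y]Y_   read Y → write X, move right, go to q0
q0 | YXYX[Y]_   read Y → write X, move right, go to q0
q0 | YXYXX[_]   read _ → write X, move stay, go to q0
q0 | YXYXX[X]   read X → write _, move stay, go to q1
q1 | YXYXX[_]   read _ → write X, move stay, go to q0
q0 | YXYXX[X]   read X → write _, move stay, go to q1
q1 | YXYXX[_]   read _ → write X, move stay, go to q0
q0 | YXYXX[X]
After 7 steps: state q0, head at 5, tape YXYXXX.

state q0, head at 5, tape YXYXXX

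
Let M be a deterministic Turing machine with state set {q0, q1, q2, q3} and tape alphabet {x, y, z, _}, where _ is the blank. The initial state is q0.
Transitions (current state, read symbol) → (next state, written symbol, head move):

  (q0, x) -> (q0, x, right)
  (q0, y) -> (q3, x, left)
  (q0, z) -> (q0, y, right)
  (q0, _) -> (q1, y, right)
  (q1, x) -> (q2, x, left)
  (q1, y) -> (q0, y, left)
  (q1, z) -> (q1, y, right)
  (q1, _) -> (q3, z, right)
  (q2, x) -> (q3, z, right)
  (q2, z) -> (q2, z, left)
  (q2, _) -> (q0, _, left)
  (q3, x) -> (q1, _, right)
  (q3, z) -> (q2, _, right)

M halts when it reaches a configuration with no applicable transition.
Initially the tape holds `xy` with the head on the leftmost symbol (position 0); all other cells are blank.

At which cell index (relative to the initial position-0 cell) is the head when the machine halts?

3

q0 | _[x]y__   read x → write x, move right, go to q0
q0 | _x[y]__   read y → write x, move left, go to q3
q3 | _[x]x__   read x → write _, move right, go to q1
q1 | __[x]__   read x → write x, move left, go to q2
q2 | _[_]x__   read _ → write _, move left, go to q0
q0 | [_]_x__   read _ → write y, move right, go to q1
q1 | y[_]x__   read _ → write z, move right, go to q3
q3 | yz[x]__   read x → write _, move right, go to q1
q1 | yz_[_]_   read _ → write z, move right, go to q3
q3 | yz_z[_]
At halt the head is at cell 3.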